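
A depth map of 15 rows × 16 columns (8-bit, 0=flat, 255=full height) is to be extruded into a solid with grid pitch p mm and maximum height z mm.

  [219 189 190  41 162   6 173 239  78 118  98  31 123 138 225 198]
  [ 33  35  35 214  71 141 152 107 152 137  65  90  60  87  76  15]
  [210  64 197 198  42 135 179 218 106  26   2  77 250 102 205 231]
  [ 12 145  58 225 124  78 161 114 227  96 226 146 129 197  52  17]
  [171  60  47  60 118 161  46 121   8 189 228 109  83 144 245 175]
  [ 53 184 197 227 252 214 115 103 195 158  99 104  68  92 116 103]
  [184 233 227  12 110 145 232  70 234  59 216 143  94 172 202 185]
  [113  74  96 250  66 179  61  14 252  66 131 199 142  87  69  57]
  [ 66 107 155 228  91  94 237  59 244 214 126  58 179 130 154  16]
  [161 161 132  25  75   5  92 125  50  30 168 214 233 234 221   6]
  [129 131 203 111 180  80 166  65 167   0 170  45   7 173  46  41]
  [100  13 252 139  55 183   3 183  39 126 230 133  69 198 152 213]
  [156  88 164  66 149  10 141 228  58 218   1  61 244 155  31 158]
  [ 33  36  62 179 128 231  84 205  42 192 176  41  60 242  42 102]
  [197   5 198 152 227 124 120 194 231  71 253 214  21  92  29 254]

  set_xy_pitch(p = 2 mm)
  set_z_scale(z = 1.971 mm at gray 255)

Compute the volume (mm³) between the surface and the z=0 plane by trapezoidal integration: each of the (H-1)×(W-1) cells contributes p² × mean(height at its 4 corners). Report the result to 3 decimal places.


826.460

height_mm = gray/255 × 1.971; cell vol = 2² × mean(4 corners)
unit = 2² × 1.971 / (4×255) = 0.00772941 mm³ per gray-sum
row 0: Σ corner-gray over 15 cells = 6931  → 53.5726
row 1: Σ corner-gray over 15 cells = 6935  → 53.6035
row 2: Σ corner-gray over 15 cells = 8028  → 62.0517
row 3: Σ corner-gray over 15 cells = 7569  → 58.5039
row 4: Σ corner-gray over 15 cells = 7988  → 61.7425
row 5: Σ corner-gray over 15 cells = 9071  → 70.1135
row 6: Σ corner-gray over 15 cells = 8209  → 63.4507
row 7: Σ corner-gray over 15 cells = 7776  → 60.1039
row 8: Σ corner-gray over 15 cells = 7931  → 61.3020
row 9: Σ corner-gray over 15 cells = 6955  → 53.7581
row 10: Σ corner-gray over 15 cells = 7121  → 55.0411
row 11: Σ corner-gray over 15 cells = 7405  → 57.2363
row 12: Σ corner-gray over 15 cells = 7117  → 55.0102
row 13: Σ corner-gray over 15 cells = 7888  → 60.9696
Σ rows: total corner-gray = 106924  → 826.4596 mm³


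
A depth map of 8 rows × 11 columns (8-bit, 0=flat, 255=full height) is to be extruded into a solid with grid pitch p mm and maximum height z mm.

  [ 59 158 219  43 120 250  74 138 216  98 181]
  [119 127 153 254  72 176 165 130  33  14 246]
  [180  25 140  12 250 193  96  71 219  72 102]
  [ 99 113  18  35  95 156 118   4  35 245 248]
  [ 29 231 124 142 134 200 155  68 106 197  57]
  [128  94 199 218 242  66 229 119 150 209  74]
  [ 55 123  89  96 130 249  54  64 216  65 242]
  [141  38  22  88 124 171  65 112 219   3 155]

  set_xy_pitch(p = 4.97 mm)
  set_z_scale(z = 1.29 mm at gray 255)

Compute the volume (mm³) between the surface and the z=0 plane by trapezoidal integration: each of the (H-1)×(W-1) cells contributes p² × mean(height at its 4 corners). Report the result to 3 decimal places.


1123.680

height_mm = gray/255 × 1.29; cell vol = 4.97² × mean(4 corners)
unit = 4.97² × 1.29 / (4×255) = 0.0312394 mm³ per gray-sum
row 0: Σ corner-gray over 10 cells = 5485  → 171.3480
row 1: Σ corner-gray over 10 cells = 5051  → 157.7901
row 2: Σ corner-gray over 10 cells = 4423  → 138.1717
row 3: Σ corner-gray over 10 cells = 4785  → 149.4804
row 4: Σ corner-gray over 10 cells = 6054  → 189.1232
row 5: Σ corner-gray over 10 cells = 5723  → 178.7829
row 6: Σ corner-gray over 10 cells = 4449  → 138.9840
Σ rows: total corner-gray = 35970  → 1123.6803 mm³


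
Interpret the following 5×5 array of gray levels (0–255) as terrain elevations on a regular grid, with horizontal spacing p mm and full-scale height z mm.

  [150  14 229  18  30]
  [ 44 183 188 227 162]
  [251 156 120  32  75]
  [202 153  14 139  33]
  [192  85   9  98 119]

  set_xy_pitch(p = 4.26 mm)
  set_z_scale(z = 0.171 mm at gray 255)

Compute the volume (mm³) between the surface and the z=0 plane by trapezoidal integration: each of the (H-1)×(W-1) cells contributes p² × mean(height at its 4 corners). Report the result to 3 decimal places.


height_mm = gray/255 × 0.171; cell vol = 4.26² × mean(4 corners)
unit = 4.26² × 0.171 / (4×255) = 0.00304239 mm³ per gray-sum
row 0: Σ corner-gray over 4 cells = 2104  → 6.4012
row 1: Σ corner-gray over 4 cells = 2344  → 7.1314
row 2: Σ corner-gray over 4 cells = 1789  → 5.4428
row 3: Σ corner-gray over 4 cells = 1542  → 4.6914
Σ rows: total corner-gray = 7779  → 23.6668 mm³

23.667


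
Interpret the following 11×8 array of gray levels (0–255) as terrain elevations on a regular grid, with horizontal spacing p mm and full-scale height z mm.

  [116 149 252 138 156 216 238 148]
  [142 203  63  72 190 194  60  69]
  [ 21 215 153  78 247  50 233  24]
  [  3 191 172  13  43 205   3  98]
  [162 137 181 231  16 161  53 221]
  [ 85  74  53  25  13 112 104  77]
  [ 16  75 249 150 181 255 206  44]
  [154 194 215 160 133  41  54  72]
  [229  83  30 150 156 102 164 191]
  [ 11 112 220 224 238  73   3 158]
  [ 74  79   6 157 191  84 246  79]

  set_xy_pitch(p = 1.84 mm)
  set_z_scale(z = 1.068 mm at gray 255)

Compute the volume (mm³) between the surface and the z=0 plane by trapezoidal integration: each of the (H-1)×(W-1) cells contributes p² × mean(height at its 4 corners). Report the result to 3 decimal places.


height_mm = gray/255 × 1.068; cell vol = 1.84² × mean(4 corners)
unit = 1.84² × 1.068 / (4×255) = 0.00354492 mm³ per gray-sum
row 0: Σ corner-gray over 7 cells = 4337  → 15.3743
row 1: Σ corner-gray over 7 cells = 3772  → 13.3714
row 2: Σ corner-gray over 7 cells = 3352  → 11.8826
row 3: Σ corner-gray over 7 cells = 3296  → 11.6841
row 4: Σ corner-gray over 7 cells = 2865  → 10.1562
row 5: Σ corner-gray over 7 cells = 3216  → 11.4005
row 6: Σ corner-gray over 7 cells = 4112  → 14.5767
row 7: Σ corner-gray over 7 cells = 3610  → 12.7972
row 8: Σ corner-gray over 7 cells = 3699  → 13.1127
row 9: Σ corner-gray over 7 cells = 3588  → 12.7192
Σ rows: total corner-gray = 35847  → 127.0748 mm³

127.075


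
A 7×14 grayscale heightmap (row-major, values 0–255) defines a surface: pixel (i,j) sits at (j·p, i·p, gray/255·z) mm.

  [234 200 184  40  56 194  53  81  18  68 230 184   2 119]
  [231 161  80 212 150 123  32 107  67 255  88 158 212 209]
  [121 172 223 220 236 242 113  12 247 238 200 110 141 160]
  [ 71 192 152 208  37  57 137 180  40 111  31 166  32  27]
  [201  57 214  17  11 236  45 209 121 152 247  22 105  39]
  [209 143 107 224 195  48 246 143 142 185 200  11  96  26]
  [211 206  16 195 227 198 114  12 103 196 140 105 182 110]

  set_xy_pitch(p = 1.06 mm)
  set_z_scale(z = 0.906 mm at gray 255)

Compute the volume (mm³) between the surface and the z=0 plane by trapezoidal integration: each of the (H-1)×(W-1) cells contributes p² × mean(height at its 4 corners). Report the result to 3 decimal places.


42.458

height_mm = gray/255 × 0.906; cell vol = 1.06² × mean(4 corners)
unit = 1.06² × 0.906 / (4×255) = 0.000998021 mm³ per gray-sum
row 0: Σ corner-gray over 13 cells = 6703  → 6.6897
row 1: Σ corner-gray over 13 cells = 8319  → 8.3025
row 2: Σ corner-gray over 13 cells = 7373  → 7.3584
row 3: Σ corner-gray over 13 cells = 5896  → 5.8843
row 4: Σ corner-gray over 13 cells = 6827  → 6.8135
row 5: Σ corner-gray over 13 cells = 7424  → 7.4093
Σ rows: total corner-gray = 42542  → 42.4578 mm³


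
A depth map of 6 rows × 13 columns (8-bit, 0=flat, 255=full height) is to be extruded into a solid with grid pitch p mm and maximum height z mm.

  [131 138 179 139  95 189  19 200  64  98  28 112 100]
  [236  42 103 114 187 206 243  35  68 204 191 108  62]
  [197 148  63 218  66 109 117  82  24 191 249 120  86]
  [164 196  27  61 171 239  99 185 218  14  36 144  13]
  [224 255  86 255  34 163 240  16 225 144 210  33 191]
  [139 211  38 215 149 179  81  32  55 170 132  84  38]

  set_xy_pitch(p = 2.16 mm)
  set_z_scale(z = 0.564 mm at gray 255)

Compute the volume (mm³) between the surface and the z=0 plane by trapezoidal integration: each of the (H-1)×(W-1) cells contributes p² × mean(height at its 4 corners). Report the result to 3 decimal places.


height_mm = gray/255 × 0.564; cell vol = 2.16² × mean(4 corners)
unit = 2.16² × 0.564 / (4×255) = 0.0025798 mm³ per gray-sum
row 0: Σ corner-gray over 12 cells = 6053  → 15.6155
row 1: Σ corner-gray over 12 cells = 6357  → 16.3998
row 2: Σ corner-gray over 12 cells = 6014  → 15.5149
row 3: Σ corner-gray over 12 cells = 6694  → 17.2692
row 4: Σ corner-gray over 12 cells = 6606  → 17.0422
Σ rows: total corner-gray = 31724  → 81.8416 mm³

81.842


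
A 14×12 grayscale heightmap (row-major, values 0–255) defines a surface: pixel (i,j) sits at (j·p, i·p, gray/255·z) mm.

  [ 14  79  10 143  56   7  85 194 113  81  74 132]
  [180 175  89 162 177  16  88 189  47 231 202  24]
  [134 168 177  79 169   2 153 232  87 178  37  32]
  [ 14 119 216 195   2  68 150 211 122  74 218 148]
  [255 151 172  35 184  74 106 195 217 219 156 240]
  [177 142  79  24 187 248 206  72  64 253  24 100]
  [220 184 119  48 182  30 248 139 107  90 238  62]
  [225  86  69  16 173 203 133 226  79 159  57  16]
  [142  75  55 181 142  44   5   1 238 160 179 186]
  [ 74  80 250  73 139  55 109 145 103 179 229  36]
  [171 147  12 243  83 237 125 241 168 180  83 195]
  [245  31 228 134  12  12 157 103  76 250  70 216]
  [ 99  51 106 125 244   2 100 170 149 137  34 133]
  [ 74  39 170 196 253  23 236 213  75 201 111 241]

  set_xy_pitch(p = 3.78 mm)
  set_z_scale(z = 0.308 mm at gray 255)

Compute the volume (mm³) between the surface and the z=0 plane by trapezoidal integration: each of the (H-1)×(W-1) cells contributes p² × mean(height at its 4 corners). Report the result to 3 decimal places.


height_mm = gray/255 × 0.308; cell vol = 3.78² × mean(4 corners)
unit = 3.78² × 0.308 / (4×255) = 0.00431454 mm³ per gray-sum
row 0: Σ corner-gray over 11 cells = 4786  → 20.6494
row 1: Σ corner-gray over 11 cells = 5686  → 24.5325
row 2: Σ corner-gray over 11 cells = 5642  → 24.3426
row 3: Σ corner-gray over 11 cells = 6425  → 27.7209
row 4: Σ corner-gray over 11 cells = 6388  → 27.5613
row 5: Σ corner-gray over 11 cells = 5927  → 25.5723
row 6: Σ corner-gray over 11 cells = 5695  → 24.5713
row 7: Σ corner-gray over 11 cells = 5131  → 22.1379
row 8: Σ corner-gray over 11 cells = 5322  → 22.9620
row 9: Σ corner-gray over 11 cells = 6238  → 26.9141
row 10: Σ corner-gray over 11 cells = 6011  → 25.9347
row 11: Σ corner-gray over 11 cells = 5075  → 21.8963
row 12: Σ corner-gray over 11 cells = 5817  → 25.0977
Σ rows: total corner-gray = 74143  → 319.8927 mm³

319.893


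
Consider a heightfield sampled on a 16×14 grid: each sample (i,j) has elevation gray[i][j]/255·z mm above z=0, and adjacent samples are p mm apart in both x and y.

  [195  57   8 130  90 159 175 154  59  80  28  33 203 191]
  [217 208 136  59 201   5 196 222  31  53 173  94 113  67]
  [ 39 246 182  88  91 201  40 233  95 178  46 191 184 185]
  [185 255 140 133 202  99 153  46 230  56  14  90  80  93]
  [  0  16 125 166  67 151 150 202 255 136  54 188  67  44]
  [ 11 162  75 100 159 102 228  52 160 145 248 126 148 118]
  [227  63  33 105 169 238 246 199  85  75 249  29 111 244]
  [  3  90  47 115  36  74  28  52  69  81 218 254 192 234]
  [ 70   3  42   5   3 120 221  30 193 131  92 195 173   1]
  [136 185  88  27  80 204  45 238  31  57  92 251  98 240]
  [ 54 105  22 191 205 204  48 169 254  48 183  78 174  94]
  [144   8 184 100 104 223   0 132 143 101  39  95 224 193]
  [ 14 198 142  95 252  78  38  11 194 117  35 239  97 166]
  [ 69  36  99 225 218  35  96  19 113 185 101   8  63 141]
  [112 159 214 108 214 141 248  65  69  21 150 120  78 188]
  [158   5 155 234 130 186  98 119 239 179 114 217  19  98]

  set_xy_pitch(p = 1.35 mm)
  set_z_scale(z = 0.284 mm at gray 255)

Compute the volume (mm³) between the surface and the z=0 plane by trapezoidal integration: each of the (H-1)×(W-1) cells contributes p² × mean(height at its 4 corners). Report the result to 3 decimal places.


height_mm = gray/255 × 0.284; cell vol = 1.35² × mean(4 corners)
unit = 1.35² × 0.284 / (4×255) = 0.000507441 mm³ per gray-sum
row 0: Σ corner-gray over 13 cells = 6004  → 3.0467
row 1: Σ corner-gray over 13 cells = 7040  → 3.5724
row 2: Σ corner-gray over 13 cells = 7048  → 3.5764
row 3: Σ corner-gray over 13 cells = 6472  → 3.2842
row 4: Σ corner-gray over 13 cells = 6737  → 3.4186
row 5: Σ corner-gray over 13 cells = 7214  → 3.6607
row 6: Σ corner-gray over 13 cells = 6424  → 3.2598
row 7: Σ corner-gray over 13 cells = 5236  → 2.6570
row 8: Σ corner-gray over 13 cells = 5655  → 2.8696
row 9: Σ corner-gray over 13 cells = 6678  → 3.3887
row 10: Σ corner-gray over 13 cells = 6553  → 3.3253
row 11: Σ corner-gray over 13 cells = 6215  → 3.1537
row 12: Σ corner-gray over 13 cells = 5778  → 2.9320
row 13: Σ corner-gray over 13 cells = 6080  → 3.0852
row 14: Σ corner-gray over 13 cells = 7120  → 3.6130
Σ rows: total corner-gray = 96254  → 48.8432 mm³

48.843


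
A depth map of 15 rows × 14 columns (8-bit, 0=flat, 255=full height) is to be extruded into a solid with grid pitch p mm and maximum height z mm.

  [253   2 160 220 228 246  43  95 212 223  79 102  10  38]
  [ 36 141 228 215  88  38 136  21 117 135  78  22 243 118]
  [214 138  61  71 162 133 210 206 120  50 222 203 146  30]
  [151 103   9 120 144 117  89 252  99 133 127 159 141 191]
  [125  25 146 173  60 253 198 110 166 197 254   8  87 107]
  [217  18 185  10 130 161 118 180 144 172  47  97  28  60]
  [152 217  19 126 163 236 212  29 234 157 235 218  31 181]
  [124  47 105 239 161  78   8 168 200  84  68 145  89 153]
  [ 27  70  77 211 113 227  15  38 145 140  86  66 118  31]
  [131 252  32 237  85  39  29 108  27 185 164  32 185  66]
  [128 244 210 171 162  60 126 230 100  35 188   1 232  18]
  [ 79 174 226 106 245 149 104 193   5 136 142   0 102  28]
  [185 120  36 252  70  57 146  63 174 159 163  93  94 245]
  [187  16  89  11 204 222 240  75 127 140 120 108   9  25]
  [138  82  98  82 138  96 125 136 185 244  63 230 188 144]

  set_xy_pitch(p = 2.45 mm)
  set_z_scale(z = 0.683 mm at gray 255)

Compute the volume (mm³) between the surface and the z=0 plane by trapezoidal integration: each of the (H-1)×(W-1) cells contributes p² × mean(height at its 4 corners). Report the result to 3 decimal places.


height_mm = gray/255 × 0.683; cell vol = 2.45² × mean(4 corners)
unit = 2.45² × 0.683 / (4×255) = 0.00401932 mm³ per gray-sum
row 0: Σ corner-gray over 13 cells = 6609  → 26.5637
row 1: Σ corner-gray over 13 cells = 6766  → 27.1947
row 2: Σ corner-gray over 13 cells = 7016  → 28.1996
row 3: Σ corner-gray over 13 cells = 6914  → 27.7896
row 4: Σ corner-gray over 13 cells = 6443  → 25.8965
row 5: Σ corner-gray over 13 cells = 6944  → 27.9102
row 6: Σ corner-gray over 13 cells = 7148  → 28.7301
row 7: Σ corner-gray over 13 cells = 5731  → 23.0347
row 8: Σ corner-gray over 13 cells = 5617  → 22.5765
row 9: Σ corner-gray over 13 cells = 6611  → 26.5717
row 10: Σ corner-gray over 13 cells = 6935  → 27.8740
row 11: Σ corner-gray over 13 cells = 6555  → 26.3466
row 12: Σ corner-gray over 13 cells = 6218  → 24.9921
row 13: Σ corner-gray over 13 cells = 6550  → 26.3266
Σ rows: total corner-gray = 92057  → 370.0066 mm³

370.007


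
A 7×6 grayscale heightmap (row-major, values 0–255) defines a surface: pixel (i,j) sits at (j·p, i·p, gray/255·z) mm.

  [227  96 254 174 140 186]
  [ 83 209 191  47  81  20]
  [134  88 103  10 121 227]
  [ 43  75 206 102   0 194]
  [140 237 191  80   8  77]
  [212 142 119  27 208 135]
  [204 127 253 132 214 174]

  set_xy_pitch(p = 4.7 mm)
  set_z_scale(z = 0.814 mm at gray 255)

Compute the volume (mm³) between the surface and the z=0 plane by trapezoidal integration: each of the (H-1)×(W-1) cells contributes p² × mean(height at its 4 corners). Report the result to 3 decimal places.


265.858

height_mm = gray/255 × 0.814; cell vol = 4.7² × mean(4 corners)
unit = 4.7² × 0.814 / (4×255) = 0.0176287 mm³ per gray-sum
row 0: Σ corner-gray over 5 cells = 2900  → 51.1232
row 1: Σ corner-gray over 5 cells = 2164  → 38.1485
row 2: Σ corner-gray over 5 cells = 2008  → 35.3984
row 3: Σ corner-gray over 5 cells = 2252  → 39.6998
row 4: Σ corner-gray over 5 cells = 2588  → 45.6230
row 5: Σ corner-gray over 5 cells = 3169  → 55.8653
Σ rows: total corner-gray = 15081  → 265.8582 mm³


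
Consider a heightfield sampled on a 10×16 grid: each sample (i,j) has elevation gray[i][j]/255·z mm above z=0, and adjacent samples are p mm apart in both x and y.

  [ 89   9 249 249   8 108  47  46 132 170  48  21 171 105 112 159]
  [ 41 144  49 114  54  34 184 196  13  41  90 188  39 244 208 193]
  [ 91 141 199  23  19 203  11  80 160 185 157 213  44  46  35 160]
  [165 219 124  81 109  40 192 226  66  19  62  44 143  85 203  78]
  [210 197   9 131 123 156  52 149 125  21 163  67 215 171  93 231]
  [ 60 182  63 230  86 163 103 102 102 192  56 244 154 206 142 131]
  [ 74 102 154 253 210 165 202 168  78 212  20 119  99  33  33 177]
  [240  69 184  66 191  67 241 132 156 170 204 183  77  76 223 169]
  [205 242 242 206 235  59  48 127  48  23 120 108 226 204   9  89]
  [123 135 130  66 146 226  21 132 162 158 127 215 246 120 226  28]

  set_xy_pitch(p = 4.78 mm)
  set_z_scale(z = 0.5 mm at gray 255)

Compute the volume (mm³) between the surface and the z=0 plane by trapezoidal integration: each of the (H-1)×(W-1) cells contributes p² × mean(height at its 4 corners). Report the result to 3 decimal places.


773.138

height_mm = gray/255 × 0.5; cell vol = 4.78² × mean(4 corners)
unit = 4.78² × 0.5 / (4×255) = 0.0112002 mm³ per gray-sum
row 0: Σ corner-gray over 15 cells = 6628  → 74.2349
row 1: Σ corner-gray over 15 cells = 6713  → 75.1869
row 2: Σ corner-gray over 15 cells = 6752  → 75.6237
row 3: Σ corner-gray over 15 cells = 7254  → 81.2462
row 4: Σ corner-gray over 15 cells = 8026  → 89.8928
row 5: Σ corner-gray over 15 cells = 8188  → 91.7072
row 6: Σ corner-gray over 15 cells = 8434  → 94.4625
row 7: Σ corner-gray over 15 cells = 8575  → 96.0417
row 8: Σ corner-gray over 15 cells = 8459  → 94.7425
Σ rows: total corner-gray = 69029  → 773.1383 mm³


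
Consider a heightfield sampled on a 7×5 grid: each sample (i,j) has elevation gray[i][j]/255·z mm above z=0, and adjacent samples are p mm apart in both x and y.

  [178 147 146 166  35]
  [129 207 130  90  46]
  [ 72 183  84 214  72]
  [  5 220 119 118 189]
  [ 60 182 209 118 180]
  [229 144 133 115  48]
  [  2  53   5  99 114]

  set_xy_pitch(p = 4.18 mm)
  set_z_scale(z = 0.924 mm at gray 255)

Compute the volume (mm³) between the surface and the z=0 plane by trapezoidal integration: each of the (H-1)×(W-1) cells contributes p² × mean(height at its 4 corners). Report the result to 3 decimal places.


200.777

height_mm = gray/255 × 0.924; cell vol = 4.18² × mean(4 corners)
unit = 4.18² × 0.924 / (4×255) = 0.0158279 mm³ per gray-sum
row 0: Σ corner-gray over 4 cells = 2160  → 34.1883
row 1: Σ corner-gray over 4 cells = 2135  → 33.7926
row 2: Σ corner-gray over 4 cells = 2214  → 35.0431
row 3: Σ corner-gray over 4 cells = 2366  → 37.4489
row 4: Σ corner-gray over 4 cells = 2319  → 36.7050
row 5: Σ corner-gray over 4 cells = 1491  → 23.5995
Σ rows: total corner-gray = 12685  → 200.7774 mm³


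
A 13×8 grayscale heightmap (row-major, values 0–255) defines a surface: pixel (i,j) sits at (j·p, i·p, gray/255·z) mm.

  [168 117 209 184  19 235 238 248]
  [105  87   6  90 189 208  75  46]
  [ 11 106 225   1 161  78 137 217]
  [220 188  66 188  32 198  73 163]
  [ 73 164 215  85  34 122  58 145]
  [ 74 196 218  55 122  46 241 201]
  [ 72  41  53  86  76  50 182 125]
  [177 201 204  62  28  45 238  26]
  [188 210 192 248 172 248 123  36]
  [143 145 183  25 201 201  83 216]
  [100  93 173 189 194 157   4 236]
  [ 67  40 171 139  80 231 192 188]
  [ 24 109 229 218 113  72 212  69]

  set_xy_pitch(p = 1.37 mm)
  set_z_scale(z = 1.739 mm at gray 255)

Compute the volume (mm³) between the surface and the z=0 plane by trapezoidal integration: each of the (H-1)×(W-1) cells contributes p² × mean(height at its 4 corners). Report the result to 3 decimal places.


height_mm = gray/255 × 1.739; cell vol = 1.37² × mean(4 corners)
unit = 1.37² × 1.739 / (4×255) = 0.00319993 mm³ per gray-sum
row 0: Σ corner-gray over 7 cells = 3881  → 12.4189
row 1: Σ corner-gray over 7 cells = 3105  → 9.9358
row 2: Σ corner-gray over 7 cells = 3517  → 11.2542
row 3: Σ corner-gray over 7 cells = 3447  → 11.0302
row 4: Σ corner-gray over 7 cells = 3605  → 11.5357
row 5: Σ corner-gray over 7 cells = 3204  → 10.2526
row 6: Σ corner-gray over 7 cells = 2932  → 9.3822
row 7: Σ corner-gray over 7 cells = 4369  → 13.9805
row 8: Σ corner-gray over 7 cells = 4645  → 14.8637
row 9: Σ corner-gray over 7 cells = 3991  → 12.7709
row 10: Σ corner-gray over 7 cells = 3917  → 12.5341
row 11: Σ corner-gray over 7 cells = 3960  → 12.6717
Σ rows: total corner-gray = 44573  → 142.6305 mm³

142.631


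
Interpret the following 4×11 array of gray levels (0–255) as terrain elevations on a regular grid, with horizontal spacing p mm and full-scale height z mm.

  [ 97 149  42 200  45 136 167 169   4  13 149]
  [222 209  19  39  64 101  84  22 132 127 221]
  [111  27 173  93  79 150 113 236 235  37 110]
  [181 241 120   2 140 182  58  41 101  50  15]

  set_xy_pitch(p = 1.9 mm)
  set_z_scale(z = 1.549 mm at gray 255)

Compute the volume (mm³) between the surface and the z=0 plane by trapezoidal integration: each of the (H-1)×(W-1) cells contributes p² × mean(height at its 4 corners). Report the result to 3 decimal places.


height_mm = gray/255 × 1.549; cell vol = 1.9² × mean(4 corners)
unit = 1.9² × 1.549 / (4×255) = 0.00548225 mm³ per gray-sum
row 0: Σ corner-gray over 10 cells = 4133  → 22.6581
row 1: Σ corner-gray over 10 cells = 4544  → 24.9113
row 2: Σ corner-gray over 10 cells = 4573  → 25.0703
Σ rows: total corner-gray = 13250  → 72.6397 mm³

72.640


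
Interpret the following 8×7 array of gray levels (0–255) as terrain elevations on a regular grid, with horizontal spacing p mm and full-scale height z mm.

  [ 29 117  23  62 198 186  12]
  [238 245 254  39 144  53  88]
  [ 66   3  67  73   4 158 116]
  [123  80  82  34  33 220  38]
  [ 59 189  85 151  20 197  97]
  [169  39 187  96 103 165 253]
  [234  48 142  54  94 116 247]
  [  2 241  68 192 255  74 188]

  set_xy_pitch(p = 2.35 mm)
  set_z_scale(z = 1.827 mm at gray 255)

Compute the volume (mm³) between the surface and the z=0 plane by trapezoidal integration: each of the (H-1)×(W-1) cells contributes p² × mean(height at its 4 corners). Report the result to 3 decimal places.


190.110

height_mm = gray/255 × 1.827; cell vol = 2.35² × mean(4 corners)
unit = 2.35² × 1.827 / (4×255) = 0.00989177 mm³ per gray-sum
row 0: Σ corner-gray over 6 cells = 3009  → 29.7643
row 1: Σ corner-gray over 6 cells = 2588  → 25.5999
row 2: Σ corner-gray over 6 cells = 1851  → 18.3097
row 3: Σ corner-gray over 6 cells = 2499  → 24.7195
row 4: Σ corner-gray over 6 cells = 3042  → 30.0908
row 5: Σ corner-gray over 6 cells = 2991  → 29.5863
row 6: Σ corner-gray over 6 cells = 3239  → 32.0394
Σ rows: total corner-gray = 19219  → 190.1100 mm³


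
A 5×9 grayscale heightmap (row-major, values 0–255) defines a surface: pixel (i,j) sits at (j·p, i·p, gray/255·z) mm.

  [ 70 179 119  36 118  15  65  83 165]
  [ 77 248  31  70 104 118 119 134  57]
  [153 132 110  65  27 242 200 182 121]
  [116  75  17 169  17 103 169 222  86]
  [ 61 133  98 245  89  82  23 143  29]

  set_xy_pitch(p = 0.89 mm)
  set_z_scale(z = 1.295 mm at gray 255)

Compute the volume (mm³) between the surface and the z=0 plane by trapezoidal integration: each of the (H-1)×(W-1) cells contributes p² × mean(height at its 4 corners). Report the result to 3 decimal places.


height_mm = gray/255 × 1.295; cell vol = 0.89² × mean(4 corners)
unit = 0.89² × 1.295 / (4×255) = 0.00100566 mm³ per gray-sum
row 0: Σ corner-gray over 8 cells = 3247  → 3.2654
row 1: Σ corner-gray over 8 cells = 3972  → 3.9945
row 2: Σ corner-gray over 8 cells = 3936  → 3.9583
row 3: Σ corner-gray over 8 cells = 3462  → 3.4816
Σ rows: total corner-gray = 14617  → 14.6997 mm³

14.700


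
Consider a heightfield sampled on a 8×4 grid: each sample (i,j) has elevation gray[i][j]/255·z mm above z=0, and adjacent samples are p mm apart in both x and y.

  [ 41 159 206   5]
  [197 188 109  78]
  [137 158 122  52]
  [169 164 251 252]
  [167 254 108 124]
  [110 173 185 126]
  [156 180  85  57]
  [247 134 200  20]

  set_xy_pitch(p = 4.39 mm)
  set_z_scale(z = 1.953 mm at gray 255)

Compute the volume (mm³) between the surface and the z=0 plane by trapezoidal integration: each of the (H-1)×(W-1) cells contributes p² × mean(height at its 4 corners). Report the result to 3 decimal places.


474.871

height_mm = gray/255 × 1.953; cell vol = 4.39² × mean(4 corners)
unit = 4.39² × 1.953 / (4×255) = 0.0369004 mm³ per gray-sum
row 0: Σ corner-gray over 3 cells = 1645  → 60.7012
row 1: Σ corner-gray over 3 cells = 1618  → 59.7049
row 2: Σ corner-gray over 3 cells = 2000  → 73.8008
row 3: Σ corner-gray over 3 cells = 2266  → 83.6163
row 4: Σ corner-gray over 3 cells = 1967  → 72.5831
row 5: Σ corner-gray over 3 cells = 1695  → 62.5462
row 6: Σ corner-gray over 3 cells = 1678  → 61.9189
Σ rows: total corner-gray = 12869  → 474.8713 mm³


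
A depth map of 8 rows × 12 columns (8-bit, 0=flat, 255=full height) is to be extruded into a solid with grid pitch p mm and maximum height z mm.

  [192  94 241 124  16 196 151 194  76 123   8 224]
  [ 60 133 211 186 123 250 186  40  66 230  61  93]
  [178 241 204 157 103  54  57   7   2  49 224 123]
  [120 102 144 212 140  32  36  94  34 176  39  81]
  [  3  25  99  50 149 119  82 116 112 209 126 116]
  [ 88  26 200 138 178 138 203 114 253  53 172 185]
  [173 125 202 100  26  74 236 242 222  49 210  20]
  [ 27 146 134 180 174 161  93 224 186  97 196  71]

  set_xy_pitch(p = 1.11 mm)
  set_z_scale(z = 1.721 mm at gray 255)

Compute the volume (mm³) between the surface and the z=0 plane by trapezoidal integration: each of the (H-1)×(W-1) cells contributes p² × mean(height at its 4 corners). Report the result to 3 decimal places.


81.462

height_mm = gray/255 × 1.721; cell vol = 1.11² × mean(4 corners)
unit = 1.11² × 1.721 / (4×255) = 0.00207887 mm³ per gray-sum
row 0: Σ corner-gray over 11 cells = 5987  → 12.4462
row 1: Σ corner-gray over 11 cells = 5622  → 11.6874
row 2: Σ corner-gray over 11 cells = 4716  → 9.8039
row 3: Σ corner-gray over 11 cells = 4512  → 9.3798
row 4: Σ corner-gray over 11 cells = 5516  → 11.4670
row 5: Σ corner-gray over 11 cells = 6388  → 13.2798
row 6: Σ corner-gray over 11 cells = 6445  → 13.3983
Σ rows: total corner-gray = 39186  → 81.4625 mm³


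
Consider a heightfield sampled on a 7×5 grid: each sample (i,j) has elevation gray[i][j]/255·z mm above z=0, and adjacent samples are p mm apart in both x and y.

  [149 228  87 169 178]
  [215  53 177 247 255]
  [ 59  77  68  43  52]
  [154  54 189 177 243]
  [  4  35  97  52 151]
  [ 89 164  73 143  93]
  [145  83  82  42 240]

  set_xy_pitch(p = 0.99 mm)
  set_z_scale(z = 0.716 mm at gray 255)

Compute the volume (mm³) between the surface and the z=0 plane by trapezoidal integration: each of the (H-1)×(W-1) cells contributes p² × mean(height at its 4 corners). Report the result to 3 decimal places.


7.788

height_mm = gray/255 × 0.716; cell vol = 0.99² × mean(4 corners)
unit = 0.99² × 0.716 / (4×255) = 0.000687992 mm³ per gray-sum
row 0: Σ corner-gray over 4 cells = 2719  → 1.8706
row 1: Σ corner-gray over 4 cells = 1911  → 1.3148
row 2: Σ corner-gray over 4 cells = 1724  → 1.1861
row 3: Σ corner-gray over 4 cells = 1760  → 1.2109
row 4: Σ corner-gray over 4 cells = 1465  → 1.0079
row 5: Σ corner-gray over 4 cells = 1741  → 1.1978
Σ rows: total corner-gray = 11320  → 7.7881 mm³


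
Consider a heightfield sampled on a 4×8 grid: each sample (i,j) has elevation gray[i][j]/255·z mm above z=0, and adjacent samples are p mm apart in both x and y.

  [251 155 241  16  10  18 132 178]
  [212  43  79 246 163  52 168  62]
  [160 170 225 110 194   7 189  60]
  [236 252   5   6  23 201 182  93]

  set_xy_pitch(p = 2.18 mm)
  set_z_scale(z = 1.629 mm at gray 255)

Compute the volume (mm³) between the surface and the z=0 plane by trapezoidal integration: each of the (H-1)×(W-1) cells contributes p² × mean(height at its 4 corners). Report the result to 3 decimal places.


82.062

height_mm = gray/255 × 1.629; cell vol = 2.18² × mean(4 corners)
unit = 2.18² × 1.629 / (4×255) = 0.00758986 mm³ per gray-sum
row 0: Σ corner-gray over 7 cells = 3349  → 25.4184
row 1: Σ corner-gray over 7 cells = 3786  → 28.7352
row 2: Σ corner-gray over 7 cells = 3677  → 27.9079
Σ rows: total corner-gray = 10812  → 82.0616 mm³


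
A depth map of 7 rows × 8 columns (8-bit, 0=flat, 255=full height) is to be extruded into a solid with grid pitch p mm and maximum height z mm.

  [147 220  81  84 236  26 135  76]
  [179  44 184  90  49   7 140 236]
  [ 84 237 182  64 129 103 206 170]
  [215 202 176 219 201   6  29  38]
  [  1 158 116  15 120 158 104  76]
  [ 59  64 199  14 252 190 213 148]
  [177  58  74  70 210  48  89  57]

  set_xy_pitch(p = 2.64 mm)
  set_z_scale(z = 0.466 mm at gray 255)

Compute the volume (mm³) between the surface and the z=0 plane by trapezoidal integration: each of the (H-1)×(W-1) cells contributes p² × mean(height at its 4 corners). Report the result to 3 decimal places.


height_mm = gray/255 × 0.466; cell vol = 2.64² × mean(4 corners)
unit = 2.64² × 0.466 / (4×255) = 0.00318415 mm³ per gray-sum
row 0: Σ corner-gray over 7 cells = 3230  → 10.2848
row 1: Σ corner-gray over 7 cells = 3539  → 11.2687
row 2: Σ corner-gray over 7 cells = 4015  → 12.7844
row 3: Σ corner-gray over 7 cells = 3338  → 10.6287
row 4: Σ corner-gray over 7 cells = 3490  → 11.1127
row 5: Σ corner-gray over 7 cells = 3403  → 10.8357
Σ rows: total corner-gray = 21015  → 66.9149 mm³

66.915


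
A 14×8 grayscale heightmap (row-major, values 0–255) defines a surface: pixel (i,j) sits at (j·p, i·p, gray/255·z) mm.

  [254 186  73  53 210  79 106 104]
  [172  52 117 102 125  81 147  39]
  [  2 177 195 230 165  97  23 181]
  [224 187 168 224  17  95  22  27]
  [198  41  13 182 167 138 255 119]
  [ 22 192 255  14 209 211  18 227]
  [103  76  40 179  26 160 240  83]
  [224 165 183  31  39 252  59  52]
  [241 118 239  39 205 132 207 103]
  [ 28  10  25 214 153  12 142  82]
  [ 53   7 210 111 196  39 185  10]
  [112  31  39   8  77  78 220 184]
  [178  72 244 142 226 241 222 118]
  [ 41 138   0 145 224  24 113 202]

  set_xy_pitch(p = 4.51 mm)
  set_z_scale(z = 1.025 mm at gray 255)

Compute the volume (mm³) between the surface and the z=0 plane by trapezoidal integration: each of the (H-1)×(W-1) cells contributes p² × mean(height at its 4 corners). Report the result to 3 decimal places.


934.488

height_mm = gray/255 × 1.025; cell vol = 4.51² × mean(4 corners)
unit = 4.51² × 1.025 / (4×255) = 0.0204398 mm³ per gray-sum
row 0: Σ corner-gray over 7 cells = 3231  → 66.0410
row 1: Σ corner-gray over 7 cells = 3416  → 69.8224
row 2: Σ corner-gray over 7 cells = 3634  → 74.2783
row 3: Σ corner-gray over 7 cells = 3586  → 73.2971
row 4: Σ corner-gray over 7 cells = 3956  → 80.8599
row 5: Σ corner-gray over 7 cells = 3675  → 75.1163
row 6: Σ corner-gray over 7 cells = 3362  → 68.7186
row 7: Σ corner-gray over 7 cells = 3958  → 80.9008
row 8: Σ corner-gray over 7 cells = 3446  → 70.4356
row 9: Σ corner-gray over 7 cells = 2781  → 56.8431
row 10: Σ corner-gray over 7 cells = 2761  → 56.4343
row 11: Σ corner-gray over 7 cells = 3792  → 77.5077
row 12: Σ corner-gray over 7 cells = 4121  → 84.2324
Σ rows: total corner-gray = 45719  → 934.4875 mm³


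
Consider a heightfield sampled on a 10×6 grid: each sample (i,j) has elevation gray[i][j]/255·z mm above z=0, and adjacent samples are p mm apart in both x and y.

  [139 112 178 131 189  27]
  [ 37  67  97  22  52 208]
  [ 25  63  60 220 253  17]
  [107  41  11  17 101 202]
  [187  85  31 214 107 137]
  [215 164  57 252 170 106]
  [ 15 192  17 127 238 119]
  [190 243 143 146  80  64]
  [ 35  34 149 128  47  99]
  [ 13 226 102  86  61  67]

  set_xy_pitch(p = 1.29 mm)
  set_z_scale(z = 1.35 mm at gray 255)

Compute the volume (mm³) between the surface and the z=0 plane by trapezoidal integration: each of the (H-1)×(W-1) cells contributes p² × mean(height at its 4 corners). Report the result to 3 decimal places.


height_mm = gray/255 × 1.35; cell vol = 1.29² × mean(4 corners)
unit = 1.29² × 1.35 / (4×255) = 0.00220249 mm³ per gray-sum
row 0: Σ corner-gray over 5 cells = 2107  → 4.6406
row 1: Σ corner-gray over 5 cells = 1955  → 4.3059
row 2: Σ corner-gray over 5 cells = 1883  → 4.1473
row 3: Σ corner-gray over 5 cells = 1847  → 4.0680
row 4: Σ corner-gray over 5 cells = 2805  → 6.1780
row 5: Σ corner-gray over 5 cells = 2889  → 6.3630
row 6: Σ corner-gray over 5 cells = 2760  → 6.0789
row 7: Σ corner-gray over 5 cells = 2328  → 5.1274
row 8: Σ corner-gray over 5 cells = 1880  → 4.1407
Σ rows: total corner-gray = 20454  → 45.0496 mm³

45.050


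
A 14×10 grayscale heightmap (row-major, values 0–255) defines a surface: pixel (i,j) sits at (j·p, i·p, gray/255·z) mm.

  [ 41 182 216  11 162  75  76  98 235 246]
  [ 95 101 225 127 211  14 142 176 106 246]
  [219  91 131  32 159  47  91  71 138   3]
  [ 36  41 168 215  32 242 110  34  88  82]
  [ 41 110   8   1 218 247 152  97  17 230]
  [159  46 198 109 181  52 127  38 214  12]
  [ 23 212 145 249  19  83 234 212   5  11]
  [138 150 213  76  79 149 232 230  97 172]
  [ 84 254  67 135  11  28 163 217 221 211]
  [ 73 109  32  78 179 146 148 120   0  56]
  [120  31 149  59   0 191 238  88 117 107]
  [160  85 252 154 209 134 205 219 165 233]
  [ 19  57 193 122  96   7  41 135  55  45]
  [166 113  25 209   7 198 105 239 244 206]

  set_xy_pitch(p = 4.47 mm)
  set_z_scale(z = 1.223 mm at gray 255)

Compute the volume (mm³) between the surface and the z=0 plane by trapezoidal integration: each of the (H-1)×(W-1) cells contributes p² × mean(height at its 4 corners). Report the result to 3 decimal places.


height_mm = gray/255 × 1.223; cell vol = 4.47² × mean(4 corners)
unit = 4.47² × 1.223 / (4×255) = 0.0239575 mm³ per gray-sum
row 0: Σ corner-gray over 9 cells = 4942  → 118.3979
row 1: Σ corner-gray over 9 cells = 4287  → 102.7058
row 2: Σ corner-gray over 9 cells = 3720  → 89.1219
row 3: Σ corner-gray over 9 cells = 3949  → 94.6081
row 4: Σ corner-gray over 9 cells = 4072  → 97.5549
row 5: Σ corner-gray over 9 cells = 4453  → 106.6827
row 6: Σ corner-gray over 9 cells = 5114  → 122.5186
row 7: Σ corner-gray over 9 cells = 5249  → 125.7529
row 8: Σ corner-gray over 9 cells = 4240  → 101.5798
row 9: Σ corner-gray over 9 cells = 3726  → 89.2656
row 10: Σ corner-gray over 9 cells = 5212  → 124.8664
row 11: Σ corner-gray over 9 cells = 4715  → 112.9596
row 12: Σ corner-gray over 9 cells = 4128  → 98.8965
Σ rows: total corner-gray = 57807  → 1384.9107 mm³

1384.911


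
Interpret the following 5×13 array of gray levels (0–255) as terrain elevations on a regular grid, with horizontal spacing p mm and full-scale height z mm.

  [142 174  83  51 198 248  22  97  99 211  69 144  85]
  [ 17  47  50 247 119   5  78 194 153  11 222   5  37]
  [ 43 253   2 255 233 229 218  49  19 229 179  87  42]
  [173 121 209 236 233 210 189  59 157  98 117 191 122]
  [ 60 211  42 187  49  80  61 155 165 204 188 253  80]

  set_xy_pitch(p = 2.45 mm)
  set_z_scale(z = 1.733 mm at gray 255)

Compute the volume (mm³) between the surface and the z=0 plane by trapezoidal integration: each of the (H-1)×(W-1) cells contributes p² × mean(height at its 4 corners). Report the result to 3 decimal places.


265.494

height_mm = gray/255 × 1.733; cell vol = 2.45² × mean(4 corners)
unit = 2.45² × 1.733 / (4×255) = 0.0101984 mm³ per gray-sum
row 0: Σ corner-gray over 12 cells = 5335  → 54.4083
row 1: Σ corner-gray over 12 cells = 5907  → 60.2417
row 2: Σ corner-gray over 12 cells = 7526  → 76.7529
row 3: Σ corner-gray over 12 cells = 7265  → 74.0911
Σ rows: total corner-gray = 26033  → 265.4940 mm³


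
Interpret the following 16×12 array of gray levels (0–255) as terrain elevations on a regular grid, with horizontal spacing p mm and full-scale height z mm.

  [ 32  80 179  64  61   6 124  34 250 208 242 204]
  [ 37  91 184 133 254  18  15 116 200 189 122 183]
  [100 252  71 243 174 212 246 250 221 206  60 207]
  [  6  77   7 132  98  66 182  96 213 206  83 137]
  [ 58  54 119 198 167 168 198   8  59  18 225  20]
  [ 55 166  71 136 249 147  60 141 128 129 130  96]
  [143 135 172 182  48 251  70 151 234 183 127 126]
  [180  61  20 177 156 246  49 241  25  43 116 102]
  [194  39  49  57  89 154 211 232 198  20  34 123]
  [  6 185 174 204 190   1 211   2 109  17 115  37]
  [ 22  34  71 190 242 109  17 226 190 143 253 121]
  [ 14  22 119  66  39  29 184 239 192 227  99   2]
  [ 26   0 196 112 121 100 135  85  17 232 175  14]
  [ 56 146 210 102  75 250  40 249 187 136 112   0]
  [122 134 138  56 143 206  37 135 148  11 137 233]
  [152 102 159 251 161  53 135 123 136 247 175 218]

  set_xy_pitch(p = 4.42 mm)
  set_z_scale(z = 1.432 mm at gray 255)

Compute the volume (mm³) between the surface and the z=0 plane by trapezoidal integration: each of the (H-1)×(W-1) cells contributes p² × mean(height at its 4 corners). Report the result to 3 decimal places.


height_mm = gray/255 × 1.432; cell vol = 4.42² × mean(4 corners)
unit = 4.42² × 1.432 / (4×255) = 0.0274276 mm³ per gray-sum
row 0: Σ corner-gray over 11 cells = 5596  → 153.4847
row 1: Σ corner-gray over 11 cells = 7041  → 193.1175
row 2: Σ corner-gray over 11 cells = 6640  → 182.1191
row 3: Σ corner-gray over 11 cells = 4969  → 136.2876
row 4: Σ corner-gray over 11 cells = 5371  → 147.3135
row 5: Σ corner-gray over 11 cells = 6240  → 171.1481
row 6: Σ corner-gray over 11 cells = 5925  → 162.5084
row 7: Σ corner-gray over 11 cells = 5033  → 138.0430
row 8: Σ corner-gray over 11 cells = 4942  → 135.5471
row 9: Σ corner-gray over 11 cells = 5552  → 152.2779
row 10: Σ corner-gray over 11 cells = 5541  → 151.9762
row 11: Σ corner-gray over 11 cells = 4834  → 132.5849
row 12: Σ corner-gray over 11 cells = 5456  → 149.6448
row 13: Σ corner-gray over 11 cells = 5715  → 156.7486
row 14: Σ corner-gray over 11 cells = 6099  → 167.2808
Σ rows: total corner-gray = 84954  → 2330.0821 mm³

2330.082


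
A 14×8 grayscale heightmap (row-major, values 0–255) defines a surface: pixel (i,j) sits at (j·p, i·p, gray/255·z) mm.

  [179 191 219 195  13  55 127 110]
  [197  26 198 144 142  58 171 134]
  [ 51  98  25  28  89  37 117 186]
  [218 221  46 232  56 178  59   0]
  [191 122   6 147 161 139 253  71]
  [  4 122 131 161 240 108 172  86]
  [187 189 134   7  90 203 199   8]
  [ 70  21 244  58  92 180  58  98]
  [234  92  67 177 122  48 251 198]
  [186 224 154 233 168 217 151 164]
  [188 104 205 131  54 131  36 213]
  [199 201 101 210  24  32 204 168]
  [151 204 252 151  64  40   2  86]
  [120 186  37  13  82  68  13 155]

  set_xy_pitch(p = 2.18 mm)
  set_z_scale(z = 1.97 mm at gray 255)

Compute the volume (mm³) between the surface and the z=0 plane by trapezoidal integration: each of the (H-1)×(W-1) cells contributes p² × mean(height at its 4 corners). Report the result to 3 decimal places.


height_mm = gray/255 × 1.97; cell vol = 2.18² × mean(4 corners)
unit = 2.18² × 1.97 / (4×255) = 0.00917865 mm³ per gray-sum
row 0: Σ corner-gray over 7 cells = 3698  → 33.9427
row 1: Σ corner-gray over 7 cells = 2834  → 26.0123
row 2: Σ corner-gray over 7 cells = 2827  → 25.9481
row 3: Σ corner-gray over 7 cells = 3720  → 34.1446
row 4: Σ corner-gray over 7 cells = 3876  → 35.5765
row 5: Σ corner-gray over 7 cells = 3797  → 34.8514
row 6: Σ corner-gray over 7 cells = 3313  → 30.4089
row 7: Σ corner-gray over 7 cells = 3420  → 31.3910
row 8: Σ corner-gray over 7 cells = 4590  → 42.1300
row 9: Σ corner-gray over 7 cells = 4367  → 40.0832
row 10: Σ corner-gray over 7 cells = 3634  → 33.3552
row 11: Σ corner-gray over 7 cells = 3574  → 32.8045
row 12: Σ corner-gray over 7 cells = 2736  → 25.1128
Σ rows: total corner-gray = 46386  → 425.7611 mm³

425.761
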